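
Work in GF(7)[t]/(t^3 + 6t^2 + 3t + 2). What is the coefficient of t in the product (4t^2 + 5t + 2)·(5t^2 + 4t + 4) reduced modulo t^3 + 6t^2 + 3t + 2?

1

Multiply in GF(7)[t]: (4t^2 + 5t + 2)·(5t^2 + 4t + 4) = 6t^4 + 6t^3 + 4t^2 + 1.
Reduce using t^3 ≡ t^2 + 4t + 5 (mod t^3 + 6t^2 + 3t + 2).
Reduced: 5t^2 + t + 5.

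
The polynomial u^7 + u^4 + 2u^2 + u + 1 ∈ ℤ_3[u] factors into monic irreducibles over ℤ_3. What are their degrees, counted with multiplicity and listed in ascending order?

1, 2, 2, 2

Write h(u) = u^7 + u^4 + 2u^2 + u + 1.
Roots in ℤ_3: h(0) = 1; h(1) = 0 → root; h(2) = 2.
Linear factors from roots: (u + 2).
Complete factorization: h(u) = (u + 2)·(u^2 + u + 2)·(u^2 + 1)^2.
Factor degrees with multiplicity: 1 + 2 + 2 + 2 = 7.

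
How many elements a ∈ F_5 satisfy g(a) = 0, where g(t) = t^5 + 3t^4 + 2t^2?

1

Evaluate at each of the 5 elements of F_5:
g(0) = 0 → root; g(1) = 1; g(2) = 3; g(3) = 4; g(4) = 4.
Roots: {0}.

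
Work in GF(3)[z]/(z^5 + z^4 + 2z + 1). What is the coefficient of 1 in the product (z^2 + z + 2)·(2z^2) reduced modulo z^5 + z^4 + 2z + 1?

Multiply in GF(3)[z]: (z^2 + z + 2)·(2z^2) = 2z^4 + 2z^3 + z^2.
Reduced: 2z^4 + 2z^3 + z^2.

0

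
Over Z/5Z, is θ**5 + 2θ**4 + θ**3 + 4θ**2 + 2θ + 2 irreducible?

Yes

Write h(θ) = θ**5 + 2θ**4 + θ**3 + 4θ**2 + 2θ + 2.
Check for roots in Z/5Z: h(0) = 2; h(1) = 2; h(2) = 4; h(3) = 1; h(4) = 4.
No roots, so no linear factors.
Degree-2 irreducible divisors: test the 10 monic irreducibles of degree 2 over GF(5).
None of them divide h (all give nonzero remainder).
No irreducible factor of degree ≤ 2 exists, so h is irreducible over GF(5).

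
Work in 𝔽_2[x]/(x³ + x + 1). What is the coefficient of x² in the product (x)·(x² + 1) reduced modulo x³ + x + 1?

0

Multiply in 𝔽_2[x]: (x)·(x² + 1) = x³ + x.
Reduce using x³ ≡ x + 1 (mod x³ + x + 1).
Reduced: 1.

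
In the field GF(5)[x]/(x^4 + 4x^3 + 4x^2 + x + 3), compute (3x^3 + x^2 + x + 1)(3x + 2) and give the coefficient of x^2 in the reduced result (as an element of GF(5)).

Multiply in GF(5)[x]: (3x^3 + x^2 + x + 1)·(3x + 2) = 4x^4 + 4x^3 + 2.
Reduce using x^4 ≡ x^3 + x^2 + 4x + 2 (mod x^4 + 4x^3 + 4x^2 + x + 3).
Reduced: 3x^3 + 4x^2 + x.

4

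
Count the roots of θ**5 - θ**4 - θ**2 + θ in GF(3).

2

Write f(θ) = θ**5 - θ**4 - θ**2 + θ.
Evaluate at each of the 3 elements of GF(3):
f(0) = 0 → root; f(1) = 0 → root; f(2) = 2.
Roots: {0, 1}.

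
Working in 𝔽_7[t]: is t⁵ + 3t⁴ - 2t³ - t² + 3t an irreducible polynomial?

Write g(t) = t⁵ + 3t⁴ - 2t³ - t² + 3t.
Check for roots in 𝔽_7: g(0) = 0 → root; g(1) = 4; g(2) = 3; g(3) = 5; g(4) = 1; g(5) = 1; g(6) = 0 → root.
g(0) = 0, so (t) divides g(t); g is reducible.

No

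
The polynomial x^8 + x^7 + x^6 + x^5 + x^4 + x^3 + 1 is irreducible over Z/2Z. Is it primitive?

Write f(x) = x^8 + x^7 + x^6 + x^5 + x^4 + x^3 + 1.
|GF(2^8)^×| = 2^8 − 1 = 255. Prime factorization: 255 = 3·5·17.
f is primitive ⇔ x has order 255 in GF(2)[x]/(f), i.e. x^(255/q) ≠ 1 for each prime q | 255.
x^(85) mod f = 1
x^(51) mod f = x^7 + x^5 + x^3 + x^2 + 1.
x^(15) mod f = x^7 + x^6 + x^3 + x + 1.
Since x^(85) = 1, the order of x divides 85 < 255; not primitive.

No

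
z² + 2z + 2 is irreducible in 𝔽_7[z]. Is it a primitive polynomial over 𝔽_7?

Write f(z) = z² + 2z + 2.
|GF(7^2)^×| = 7^2 − 1 = 48. Prime factorization: 48 = 2^4·3.
f is primitive ⇔ z has order 48 in GF(7)[z]/(f), i.e. z^(48/q) ≠ 1 for each prime q | 48.
z^(24) mod f = 1
z^(16) mod f = 4.
Since z^(24) = 1, the order of z divides 24 < 48; not primitive.

No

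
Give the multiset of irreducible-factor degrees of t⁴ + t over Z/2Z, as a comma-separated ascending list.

Write h(t) = t⁴ + t.
Roots in Z/2Z: h(0) = 0 → root; h(1) = 0 → root.
Linear factors from roots: (t), (t + 1).
Complete factorization: h(t) = (t)·(t + 1)·(t² + t + 1).
Factor degrees with multiplicity: 1 + 1 + 2 = 4.

1, 1, 2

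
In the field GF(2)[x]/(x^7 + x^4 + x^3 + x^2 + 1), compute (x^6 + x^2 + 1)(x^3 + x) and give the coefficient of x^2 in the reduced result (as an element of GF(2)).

Multiply in GF(2)[x]: (x^6 + x^2 + 1)·(x^3 + x) = x^9 + x^7 + x^5 + x.
Reduce using x^7 ≡ x^4 + x^3 + x^2 + 1 (mod x^7 + x^4 + x^3 + x^2 + 1).
Reduced: x^6 + x^3 + x + 1.

0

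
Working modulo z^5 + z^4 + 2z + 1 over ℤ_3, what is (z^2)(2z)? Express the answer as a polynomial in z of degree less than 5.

Multiply in ℤ_3[z]: (z^2)·(2z) = 2z^3.
Reduced: 2z^3.

2z^3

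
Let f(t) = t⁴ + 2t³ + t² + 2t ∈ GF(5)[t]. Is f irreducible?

Check for roots in GF(5): f(0) = 0 → root; f(1) = 1; f(2) = 0 → root; f(3) = 0 → root; f(4) = 3.
f(0) = 0, so (t) divides f(t); f is reducible.

No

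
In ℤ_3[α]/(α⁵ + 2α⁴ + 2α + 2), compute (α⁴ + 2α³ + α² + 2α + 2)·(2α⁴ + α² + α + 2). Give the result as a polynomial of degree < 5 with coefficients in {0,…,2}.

α + 2

Multiply in ℤ_3[α]: (α⁴ + 2α³ + α² + 2α + 2)·(2α⁴ + α² + α + 2) = 2α⁸ + α⁷ + α⁵ + α³ + 1.
Reduce using α⁵ ≡ α⁴ + α + 1 (mod α⁵ + 2α⁴ + 2α + 2).
Reduced: α + 2.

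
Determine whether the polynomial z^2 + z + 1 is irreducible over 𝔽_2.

Write m(z) = z^2 + z + 1.
Check for roots in 𝔽_2: m(0) = 1; m(1) = 1.
No roots. A degree-2 polynomial over a field with no linear factor is irreducible.

Yes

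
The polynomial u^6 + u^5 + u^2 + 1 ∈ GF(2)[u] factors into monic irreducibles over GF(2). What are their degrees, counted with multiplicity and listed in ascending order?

Write g(u) = u^6 + u^5 + u^2 + 1.
Roots in GF(2): g(0) = 1; g(1) = 0 → root.
Linear factors from roots: (u + 1).
Complete factorization: g(u) = (u + 1)·(u^2 + u + 1)·(u^3 + u^2 + 1).
Factor degrees with multiplicity: 1 + 2 + 3 = 6.

1, 2, 3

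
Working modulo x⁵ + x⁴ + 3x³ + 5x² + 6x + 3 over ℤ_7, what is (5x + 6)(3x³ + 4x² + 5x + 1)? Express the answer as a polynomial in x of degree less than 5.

x^4 + 3x^3 + 6

Multiply in ℤ_7[x]: (5x + 6)·(3x³ + 4x² + 5x + 1) = x⁴ + 3x³ + 6.
Reduced: x⁴ + 3x³ + 6.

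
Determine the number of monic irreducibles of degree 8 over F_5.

x^(5^8) − x is the product of all monic irreducibles of degree dividing 8; Möbius inversion gives N = (1/8) Σ μ(8/d)·5^d.
Divisors of 8: 1, 2, 4, 8; μ(8/d) for each: 0, 0, -1, 1.
Σ = − 5^4 + 5^8 = 390000.
N = 390000/8 = 48750.

48750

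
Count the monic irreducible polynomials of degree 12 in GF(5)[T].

20343700

The number of monic irreducibles of degree 12 over GF(5) is (1/12)·Σ_{d∣12} μ(12/d) 5^d.
Divisors of 12: 1, 2, 3, 4, 6, 12; μ(12/d) for each: 0, 1, 0, -1, -1, 1.
Σ = 5^2 − 5^4 − 5^6 + 5^12 = 244124400.
N = 244124400/12 = 20343700.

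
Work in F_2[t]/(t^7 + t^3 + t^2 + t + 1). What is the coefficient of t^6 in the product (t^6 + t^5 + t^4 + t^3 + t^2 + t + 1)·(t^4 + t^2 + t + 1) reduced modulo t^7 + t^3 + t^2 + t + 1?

Multiply in F_2[t]: (t^6 + t^5 + t^4 + t^3 + t^2 + t + 1)·(t^4 + t^2 + t + 1) = t^10 + t^9 + t^7 + t^3 + t^2 + 1.
Reduce using t^7 ≡ t^3 + t^2 + t + 1 (mod t^7 + t^3 + t^2 + t + 1).
Reduced: t^6 + t^2 + t.

1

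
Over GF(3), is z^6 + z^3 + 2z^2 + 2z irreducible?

Write h(z) = z^6 + z^3 + 2z^2 + 2z.
Check for roots in GF(3): h(0) = 0 → root; h(1) = 0 → root; h(2) = 0 → root.
h(0) = 0, so (z) divides h(z); h is reducible.

No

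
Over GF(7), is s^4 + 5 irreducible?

Write f(s) = s^4 + 5.
Check for roots in GF(7): f(0) = 5; f(1) = 6; f(2) = 0 → root; f(3) = 2; f(4) = 2; f(5) = 0 → root; f(6) = 6.
f(2) = 0, so (s − 2) divides f(s); f is reducible.

No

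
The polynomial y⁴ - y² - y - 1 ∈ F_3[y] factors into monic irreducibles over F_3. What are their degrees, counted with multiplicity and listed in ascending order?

Write g(y) = y⁴ - y² - y - 1.
Roots in F_3: g(0) = 2; g(1) = 1; g(2) = 0 → root.
Linear factors from roots: (y + 1).
Complete factorization: g(y) = (y + 1)^2·(y² + y - 1).
Factor degrees with multiplicity: 1 + 1 + 2 = 4.

1, 1, 2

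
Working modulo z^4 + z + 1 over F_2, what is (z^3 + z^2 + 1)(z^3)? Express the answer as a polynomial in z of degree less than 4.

Multiply in F_2[z]: (z^3 + z^2 + 1)·(z^3) = z^6 + z^5 + z^3.
Reduce using z^4 ≡ z + 1 (mod z^4 + z + 1).
Reduced: z.

z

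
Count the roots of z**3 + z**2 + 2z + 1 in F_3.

0

Write P(z) = z**3 + z**2 + 2z + 1.
Evaluate at each of the 3 elements of F_3:
P(0) = 1; P(1) = 2; P(2) = 2.
No element is a root.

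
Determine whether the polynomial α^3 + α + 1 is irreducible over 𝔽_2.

Yes

Write h(α) = α^3 + α + 1.
Check for roots in 𝔽_2: h(0) = 1; h(1) = 1.
No roots. A degree-3 polynomial over a field with no linear factor is irreducible.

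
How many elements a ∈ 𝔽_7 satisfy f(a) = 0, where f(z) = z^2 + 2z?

Evaluate at each of the 7 elements of 𝔽_7:
f(0) = 0 → root; f(1) = 3; f(2) = 1; f(3) = 1; f(4) = 3; f(5) = 0 → root; f(6) = 6.
Roots: {0, 5}.

2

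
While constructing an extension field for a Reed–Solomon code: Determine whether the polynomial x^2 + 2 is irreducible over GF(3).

No

Write g(x) = x^2 + 2.
Check for roots in GF(3): g(0) = 2; g(1) = 0 → root; g(2) = 0 → root.
g(1) = 0, so (x − 1) divides g(x); g is reducible.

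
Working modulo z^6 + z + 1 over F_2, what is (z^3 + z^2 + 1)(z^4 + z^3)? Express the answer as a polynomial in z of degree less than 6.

Multiply in F_2[z]: (z^3 + z^2 + 1)·(z^4 + z^3) = z^7 + z^5 + z^4 + z^3.
Reduce using z^6 ≡ z + 1 (mod z^6 + z + 1).
Reduced: z^5 + z^4 + z^3 + z^2 + z.

z^5 + z^4 + z^3 + z^2 + z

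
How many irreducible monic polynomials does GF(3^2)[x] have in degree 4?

1620

x^(9^4) − x is the product of all monic irreducibles of degree dividing 4; Möbius inversion gives N = (1/4) Σ μ(4/d)·9^d.
Divisors of 4: 1, 2, 4; μ(4/d) for each: 0, -1, 1.
Σ = − 9^2 + 9^4 = 6480.
N = 6480/4 = 1620.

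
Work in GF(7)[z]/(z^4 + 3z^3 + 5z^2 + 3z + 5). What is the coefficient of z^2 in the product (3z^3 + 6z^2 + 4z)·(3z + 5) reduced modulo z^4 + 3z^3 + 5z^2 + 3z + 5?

4

Multiply in GF(7)[z]: (3z^3 + 6z^2 + 4z)·(3z + 5) = 2z^4 + 5z^3 + 6z.
Reduce using z^4 ≡ 4z^3 + 2z^2 + 4z + 2 (mod z^4 + 3z^3 + 5z^2 + 3z + 5).
Reduced: 6z^3 + 4z^2 + 4.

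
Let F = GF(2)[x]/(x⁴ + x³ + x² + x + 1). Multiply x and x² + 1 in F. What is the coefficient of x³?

Multiply in GF(2)[x]: (x)·(x² + 1) = x³ + x.
Reduced: x³ + x.

1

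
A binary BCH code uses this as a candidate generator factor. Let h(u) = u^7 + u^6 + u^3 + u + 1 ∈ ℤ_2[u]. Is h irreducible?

Check for roots in ℤ_2: h(0) = 1; h(1) = 1.
No roots, so no linear factors.
Monic irreducibles of degree 2 over GF(2): u^2 + u + 1.
None of them divide h (all give nonzero remainder).
Monic irreducibles of degree 3 over GF(2): u^3 + u + 1, u^3 + u^2 + 1.
None of them divide h (all give nonzero remainder).
No irreducible factor of degree ≤ 3 exists, so h is irreducible over GF(2).

Yes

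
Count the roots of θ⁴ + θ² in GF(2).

2

Write h(θ) = θ⁴ + θ².
Evaluate at each of the 2 elements of GF(2):
h(0) = 0 → root; h(1) = 0 → root.
Roots: {0, 1}.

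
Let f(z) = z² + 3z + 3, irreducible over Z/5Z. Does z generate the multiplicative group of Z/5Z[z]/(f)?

Yes

|GF(5^2)^×| = 5^2 − 1 = 24. Prime factorization: 24 = 2^3·3.
f is primitive ⇔ z has order 24 in GF(5)[z]/(f), i.e. z^(24/q) ≠ 1 for each prime q | 24.
z^(12) mod f = 4.
z^(8) mod f = z + 1.
None equal 1, so z has full order 24; f is primitive.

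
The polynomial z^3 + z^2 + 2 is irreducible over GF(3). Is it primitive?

No

Write f(z) = z^3 + z^2 + 2.
|GF(3^3)^×| = 3^3 − 1 = 26. Prime factorization: 26 = 2·13.
f is primitive ⇔ z has order 26 in GF(3)[z]/(f), i.e. z^(26/q) ≠ 1 for each prime q | 26.
z^(13) mod f = 1
z^(2) mod f = z^2.
Since z^(13) = 1, the order of z divides 13 < 26; not primitive.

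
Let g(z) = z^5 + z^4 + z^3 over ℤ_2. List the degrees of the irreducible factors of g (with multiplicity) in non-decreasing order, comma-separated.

1, 1, 1, 2

Roots in ℤ_2: g(0) = 0 → root; g(1) = 1.
Linear factors from roots: (z).
Complete factorization: g(z) = (z)^3·(z^2 + z + 1).
Factor degrees with multiplicity: 1 + 1 + 1 + 2 = 5.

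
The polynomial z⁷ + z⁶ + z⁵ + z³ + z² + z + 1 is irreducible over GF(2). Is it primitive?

Yes

Write f(z) = z⁷ + z⁶ + z⁵ + z³ + z² + z + 1.
|GF(2^7)^×| = 2^7 − 1 = 127. Prime factorization: 127 = 127.
f is primitive ⇔ z has order 127 in GF(2)[z]/(f), i.e. z^(127/q) ≠ 1 for each prime q | 127.
z^(1) mod f = z.
None equal 1, so z has full order 127; f is primitive.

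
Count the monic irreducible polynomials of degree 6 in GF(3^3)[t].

64566684

By the necklace-counting formula, N_27(6) = (1/6) Σ_{d|6} μ(6/d)·27^d.
Divisors of 6: 1, 2, 3, 6; μ(6/d) for each: 1, -1, -1, 1.
Σ = 27^1 − 27^2 − 27^3 + 27^6 = 387400104.
N = 387400104/6 = 64566684.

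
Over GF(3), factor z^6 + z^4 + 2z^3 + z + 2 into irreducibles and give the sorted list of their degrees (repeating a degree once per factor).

Write h(z) = z^6 + z^4 + 2z^3 + z + 2.
Roots in GF(3): h(0) = 2; h(1) = 1; h(2) = 1.
Complete factorization: h(z) = (z^6 + z^4 + 2z^3 + z + 2).
Factor degrees with multiplicity: 6 = 6.

6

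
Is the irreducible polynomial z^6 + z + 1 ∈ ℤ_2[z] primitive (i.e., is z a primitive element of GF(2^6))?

Write f(z) = z^6 + z + 1.
|GF(2^6)^×| = 2^6 − 1 = 63. Prime factorization: 63 = 3^2·7.
f is primitive ⇔ z has order 63 in GF(2)[z]/(f), i.e. z^(63/q) ≠ 1 for each prime q | 63.
z^(21) mod f = z^5 + z^4 + z^3 + z + 1.
z^(9) mod f = z^4 + z^3.
None equal 1, so z has full order 63; f is primitive.

Yes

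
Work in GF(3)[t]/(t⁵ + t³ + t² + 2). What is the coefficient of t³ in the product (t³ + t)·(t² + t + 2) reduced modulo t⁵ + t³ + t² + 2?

Multiply in GF(3)[t]: (t³ + t)·(t² + t + 2) = t⁵ + t⁴ + t² + 2t.
Reduce using t⁵ ≡ 2t³ + 2t² + 1 (mod t⁵ + t³ + t² + 2).
Reduced: t⁴ + 2t³ + 2t + 1.

2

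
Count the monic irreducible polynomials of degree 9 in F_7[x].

x^(7^9) − x is the product of all monic irreducibles of degree dividing 9; Möbius inversion gives N = (1/9) Σ μ(9/d)·7^d.
Divisors of 9: 1, 3, 9; μ(9/d) for each: 0, -1, 1.
Σ = − 7^3 + 7^9 = 40353264.
N = 40353264/9 = 4483696.

4483696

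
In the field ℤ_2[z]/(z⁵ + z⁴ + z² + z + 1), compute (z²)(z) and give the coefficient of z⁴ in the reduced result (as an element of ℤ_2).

Multiply in ℤ_2[z]: (z²)·(z) = z³.
Reduced: z³.

0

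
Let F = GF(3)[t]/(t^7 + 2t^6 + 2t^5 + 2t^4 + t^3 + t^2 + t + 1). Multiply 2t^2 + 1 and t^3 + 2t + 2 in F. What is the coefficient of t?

Multiply in GF(3)[t]: (2t^2 + 1)·(t^3 + 2t + 2) = 2t^5 + 2t^3 + t^2 + 2t + 2.
Reduced: 2t^5 + 2t^3 + t^2 + 2t + 2.

2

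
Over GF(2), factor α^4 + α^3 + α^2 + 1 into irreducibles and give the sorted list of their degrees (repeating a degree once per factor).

Write h(α) = α^4 + α^3 + α^2 + 1.
Roots in GF(2): h(0) = 1; h(1) = 0 → root.
Linear factors from roots: (α + 1).
Complete factorization: h(α) = (α + 1)·(α^3 + α + 1).
Factor degrees with multiplicity: 1 + 3 = 4.

1, 3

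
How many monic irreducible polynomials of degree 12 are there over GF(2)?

335

Gauss's count: N_{2}(12) = (1/12) Σ_{d|12} μ(12/d)·2^d.
Divisors of 12: 1, 2, 3, 4, 6, 12; μ(12/d) for each: 0, 1, 0, -1, -1, 1.
Σ = 2^2 − 2^4 − 2^6 + 2^12 = 4020.
N = 4020/12 = 335.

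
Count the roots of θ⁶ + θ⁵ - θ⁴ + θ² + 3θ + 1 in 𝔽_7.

3

Write f(θ) = θ⁶ + θ⁵ - θ⁴ + θ² + 3θ + 1.
Evaluate at each of the 7 elements of 𝔽_7:
f(0) = 1; f(1) = 6; f(2) = 0 → root; f(3) = 0 → root; f(4) = 0 → root; f(5) = 1; f(6) = 5.
Roots: {2, 3, 4}.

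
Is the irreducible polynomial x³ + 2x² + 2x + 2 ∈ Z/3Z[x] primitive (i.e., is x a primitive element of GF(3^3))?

Write f(x) = x³ + 2x² + 2x + 2.
|GF(3^3)^×| = 3^3 − 1 = 26. Prime factorization: 26 = 2·13.
f is primitive ⇔ x has order 26 in GF(3)[x]/(f), i.e. x^(26/q) ≠ 1 for each prime q | 26.
x^(13) mod f = 1
x^(2) mod f = x².
Since x^(13) = 1, the order of x divides 13 < 26; not primitive.

No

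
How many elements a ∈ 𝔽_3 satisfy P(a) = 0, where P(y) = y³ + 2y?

Evaluate at each of the 3 elements of 𝔽_3:
P(0) = 0 → root; P(1) = 0 → root; P(2) = 0 → root.
Roots: {0, 1, 2}.

3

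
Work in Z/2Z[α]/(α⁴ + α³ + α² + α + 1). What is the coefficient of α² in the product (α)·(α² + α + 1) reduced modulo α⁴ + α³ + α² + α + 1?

Multiply in Z/2Z[α]: (α)·(α² + α + 1) = α³ + α² + α.
Reduced: α³ + α² + α.

1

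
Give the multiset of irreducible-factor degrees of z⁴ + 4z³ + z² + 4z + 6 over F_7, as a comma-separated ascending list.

1, 1, 2

Write g(z) = z⁴ + 4z³ + z² + 4z + 6.
Linear factors from roots: (z + 2), (z + 1).
Complete factorization: g(z) = (z + 1)·(z + 2)·(z² + z + 3).
Factor degrees with multiplicity: 1 + 1 + 2 = 4.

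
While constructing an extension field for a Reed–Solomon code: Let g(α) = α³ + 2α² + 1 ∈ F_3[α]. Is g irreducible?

Yes

Check for roots in F_3: g(0) = 1; g(1) = 1; g(2) = 2.
No roots. A degree-3 polynomial over a field with no linear factor is irreducible.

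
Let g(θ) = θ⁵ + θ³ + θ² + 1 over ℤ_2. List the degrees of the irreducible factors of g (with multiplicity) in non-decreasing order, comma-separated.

1, 1, 1, 2

Roots in ℤ_2: g(0) = 1; g(1) = 0 → root.
Linear factors from roots: (θ + 1).
Complete factorization: g(θ) = (θ + 1)^3·(θ² + θ + 1).
Factor degrees with multiplicity: 1 + 1 + 1 + 2 = 5.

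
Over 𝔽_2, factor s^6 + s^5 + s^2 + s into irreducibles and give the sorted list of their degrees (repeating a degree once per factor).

1, 1, 1, 1, 1, 1

Write h(s) = s^6 + s^5 + s^2 + s.
Roots in 𝔽_2: h(0) = 0 → root; h(1) = 0 → root.
Linear factors from roots: (s), (s + 1).
Complete factorization: h(s) = (s)·(s + 1)^5.
Factor degrees with multiplicity: 1 + 1 + 1 + 1 + 1 + 1 = 6.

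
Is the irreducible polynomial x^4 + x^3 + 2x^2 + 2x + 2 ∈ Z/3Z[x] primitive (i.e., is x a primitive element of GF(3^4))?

Write f(x) = x^4 + x^3 + 2x^2 + 2x + 2.
|GF(3^4)^×| = 3^4 − 1 = 80. Prime factorization: 80 = 2^4·5.
f is primitive ⇔ x has order 80 in GF(3)[x]/(f), i.e. x^(80/q) ≠ 1 for each prime q | 80.
x^(40) mod f = 2.
x^(16) mod f = x^2 + x.
None equal 1, so x has full order 80; f is primitive.

Yes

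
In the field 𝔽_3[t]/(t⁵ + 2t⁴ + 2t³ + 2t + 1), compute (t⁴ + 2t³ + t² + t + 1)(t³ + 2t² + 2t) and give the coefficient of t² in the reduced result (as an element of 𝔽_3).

Multiply in 𝔽_3[t]: (t⁴ + 2t³ + t² + t + 1)·(t³ + 2t² + 2t) = t⁷ + t⁶ + t⁵ + t⁴ + 2t³ + t² + 2t.
Reduce using t⁵ ≡ t⁴ + t³ + t + 2 (mod t⁵ + 2t⁴ + 2t³ + 2t + 1).
Reduced: t⁴ + t³ + 2t² + t + 2.

2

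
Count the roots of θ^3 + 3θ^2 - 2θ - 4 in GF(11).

3

Write g(θ) = θ^3 + 3θ^2 - 2θ - 4.
Evaluate at each of the 11 elements of GF(11):
g(0) = 7; g(1) = 9; g(2) = 1; g(3) = 0 → root; g(4) = 1; g(5) = 10; g(6) = 0 → root; g(7) = 10; g(8) = 2; g(9) = 4; g(10) = 0 → root.
Roots: {3, 6, 10}.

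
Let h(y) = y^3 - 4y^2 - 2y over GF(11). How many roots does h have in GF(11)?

Evaluate at each of the 11 elements of GF(11):
h(0) = 0 → root; h(1) = 6; h(2) = 10; h(3) = 7; h(4) = 3; h(5) = 4; h(6) = 5; h(7) = 1; h(8) = 9; h(9) = 2; h(10) = 8.
Roots: {0}.

1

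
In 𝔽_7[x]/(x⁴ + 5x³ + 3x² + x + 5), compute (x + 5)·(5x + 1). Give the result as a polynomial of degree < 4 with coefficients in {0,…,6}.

Multiply in 𝔽_7[x]: (x + 5)·(5x + 1) = 5x² + 5x + 5.
Reduced: 5x² + 5x + 5.

5x^2 + 5x + 5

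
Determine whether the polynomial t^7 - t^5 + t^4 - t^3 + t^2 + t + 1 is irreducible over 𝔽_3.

Write g(t) = t^7 - t^5 + t^4 - t^3 + t^2 + t + 1.
Check for roots in 𝔽_3: g(0) = 1; g(1) = 0 → root; g(2) = 0 → root.
g(1) = 0, so (t − 1) divides g(t); g is reducible.

No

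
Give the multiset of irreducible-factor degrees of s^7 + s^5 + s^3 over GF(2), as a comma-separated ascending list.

1, 1, 1, 2, 2

Write f(s) = s^7 + s^5 + s^3.
Roots in GF(2): f(0) = 0 → root; f(1) = 1.
Linear factors from roots: (s).
Complete factorization: f(s) = (s)^3·(s^2 + s + 1)^2.
Factor degrees with multiplicity: 1 + 1 + 1 + 2 + 2 = 7.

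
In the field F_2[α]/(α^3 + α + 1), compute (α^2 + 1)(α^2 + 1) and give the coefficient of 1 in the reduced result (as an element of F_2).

Multiply in F_2[α]: (α^2 + 1)·(α^2 + 1) = α^4 + 1.
Reduce using α^3 ≡ α + 1 (mod α^3 + α + 1).
Reduced: α^2 + α + 1.

1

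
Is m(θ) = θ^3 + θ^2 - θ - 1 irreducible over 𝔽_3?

Check for roots in 𝔽_3: m(0) = 2; m(1) = 0 → root; m(2) = 0 → root.
m(1) = 0, so (θ − 1) divides m(θ); m is reducible.

No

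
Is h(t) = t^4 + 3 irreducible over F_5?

Check for roots in F_5: h(0) = 3; h(1) = 4; h(2) = 4; h(3) = 4; h(4) = 4.
No roots, so no linear factors.
Degree-2 irreducible divisors: test the 10 monic irreducibles of degree 2 over GF(5).
None of them divide h (all give nonzero remainder).
No irreducible factor of degree ≤ 2 exists, so h is irreducible over GF(5).

Yes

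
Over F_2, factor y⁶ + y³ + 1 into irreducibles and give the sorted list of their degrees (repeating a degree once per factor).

6

Write f(y) = y⁶ + y³ + 1.
Roots in F_2: f(0) = 1; f(1) = 1.
Complete factorization: f(y) = (y⁶ + y³ + 1).
Factor degrees with multiplicity: 6 = 6.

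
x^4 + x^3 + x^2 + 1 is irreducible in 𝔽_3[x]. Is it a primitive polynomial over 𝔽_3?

Write f(x) = x^4 + x^3 + x^2 + 1.
|GF(3^4)^×| = 3^4 − 1 = 80. Prime factorization: 80 = 2^4·5.
f is primitive ⇔ x has order 80 in GF(3)[x]/(f), i.e. x^(80/q) ≠ 1 for each prime q | 80.
x^(40) mod f = 1
x^(16) mod f = 2x^3 + x^2 + x.
Since x^(40) = 1, the order of x divides 40 < 80; not primitive.

No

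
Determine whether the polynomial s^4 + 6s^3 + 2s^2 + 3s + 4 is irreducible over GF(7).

Yes

Write g(s) = s^4 + 6s^3 + 2s^2 + 3s + 4.
Check for roots in GF(7): g(0) = 4; g(1) = 2; g(2) = 5; g(3) = 1; g(4) = 2; g(5) = 2; g(6) = 5.
No roots, so no linear factors.
Degree-2 irreducible divisors: test the 21 monic irreducibles of degree 2 over GF(7).
None of them divide g (all give nonzero remainder).
No irreducible factor of degree ≤ 2 exists, so g is irreducible over GF(7).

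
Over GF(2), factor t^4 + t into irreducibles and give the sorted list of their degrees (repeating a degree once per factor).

1, 1, 2

Write g(t) = t^4 + t.
Roots in GF(2): g(0) = 0 → root; g(1) = 0 → root.
Linear factors from roots: (t), (t + 1).
Complete factorization: g(t) = (t)·(t + 1)·(t^2 + t + 1).
Factor degrees with multiplicity: 1 + 1 + 2 = 4.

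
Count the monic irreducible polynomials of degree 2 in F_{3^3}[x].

351

The number of monic irreducibles of degree 2 over GF(27) is (1/2)·Σ_{d∣2} μ(2/d) 27^d.
Divisors of 2: 1, 2; μ(2/d) for each: -1, 1.
Σ = − 27^1 + 27^2 = 702.
N = 702/2 = 351.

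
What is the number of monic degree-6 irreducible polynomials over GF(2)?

9

The number of monic irreducibles of degree 6 over GF(2) is (1/6)·Σ_{d∣6} μ(6/d) 2^d.
Divisors of 6: 1, 2, 3, 6; μ(6/d) for each: 1, -1, -1, 1.
Σ = 2^1 − 2^2 − 2^3 + 2^6 = 54.
N = 54/6 = 9.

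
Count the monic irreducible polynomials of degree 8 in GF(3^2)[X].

x^(9^8) − x is the product of all monic irreducibles of degree dividing 8; Möbius inversion gives N = (1/8) Σ μ(8/d)·9^d.
Divisors of 8: 1, 2, 4, 8; μ(8/d) for each: 0, 0, -1, 1.
Σ = − 9^4 + 9^8 = 43040160.
N = 43040160/8 = 5380020.

5380020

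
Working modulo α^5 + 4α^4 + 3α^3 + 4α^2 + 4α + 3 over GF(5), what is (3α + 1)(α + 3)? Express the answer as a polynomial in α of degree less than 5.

Multiply in GF(5)[α]: (3α + 1)·(α + 3) = 3α^2 + 3.
Reduced: 3α^2 + 3.

3α^2 + 3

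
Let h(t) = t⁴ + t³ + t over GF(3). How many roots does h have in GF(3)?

Evaluate at each of the 3 elements of GF(3):
h(0) = 0 → root; h(1) = 0 → root; h(2) = 2.
Roots: {0, 1}.

2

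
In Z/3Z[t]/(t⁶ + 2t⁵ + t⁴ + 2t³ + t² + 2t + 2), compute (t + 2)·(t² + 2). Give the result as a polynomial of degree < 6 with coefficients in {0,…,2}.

Multiply in Z/3Z[t]: (t + 2)·(t² + 2) = t³ + 2t² + 2t + 1.
Reduced: t³ + 2t² + 2t + 1.

t^3 + 2t^2 + 2t + 1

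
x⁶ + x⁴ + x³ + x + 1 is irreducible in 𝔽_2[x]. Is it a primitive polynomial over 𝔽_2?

Yes

Write f(x) = x⁶ + x⁴ + x³ + x + 1.
|GF(2^6)^×| = 2^6 − 1 = 63. Prime factorization: 63 = 3^2·7.
f is primitive ⇔ x has order 63 in GF(2)[x]/(f), i.e. x^(63/q) ≠ 1 for each prime q | 63.
x^(21) mod f = x³ + x² + x.
x^(9) mod f = x⁵ + x⁴ + x² + 1.
None equal 1, so x has full order 63; f is primitive.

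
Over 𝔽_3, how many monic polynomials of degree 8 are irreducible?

810

By the necklace-counting formula, N_3(8) = (1/8) Σ_{d|8} μ(8/d)·3^d.
Divisors of 8: 1, 2, 4, 8; μ(8/d) for each: 0, 0, -1, 1.
Σ = − 3^4 + 3^8 = 6480.
N = 6480/8 = 810.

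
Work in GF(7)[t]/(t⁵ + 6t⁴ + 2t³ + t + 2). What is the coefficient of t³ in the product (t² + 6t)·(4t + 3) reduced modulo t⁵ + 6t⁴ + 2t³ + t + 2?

4

Multiply in GF(7)[t]: (t² + 6t)·(4t + 3) = 4t³ + 6t² + 4t.
Reduced: 4t³ + 6t² + 4t.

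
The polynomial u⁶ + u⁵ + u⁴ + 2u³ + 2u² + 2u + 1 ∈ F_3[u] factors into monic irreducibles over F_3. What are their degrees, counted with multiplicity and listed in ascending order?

1, 2, 3

Write g(u) = u⁶ + u⁵ + u⁴ + 2u³ + 2u² + 2u + 1.
Roots in F_3: g(0) = 1; g(1) = 1; g(2) = 0 → root.
Linear factors from roots: (u + 1).
Complete factorization: g(u) = (u + 1)·(u² + 2u + 2)·(u³ + u² + 2).
Factor degrees with multiplicity: 1 + 2 + 3 = 6.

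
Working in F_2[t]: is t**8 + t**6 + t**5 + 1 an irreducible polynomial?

No

Write m(t) = t**8 + t**6 + t**5 + 1.
Check for roots in F_2: m(0) = 1; m(1) = 0 → root.
m(1) = 0, so (t − 1) divides m(t); m is reducible.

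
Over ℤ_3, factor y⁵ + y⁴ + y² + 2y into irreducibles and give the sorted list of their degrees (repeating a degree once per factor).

1, 2, 2

Write f(y) = y⁵ + y⁴ + y² + 2y.
Roots in ℤ_3: f(0) = 0 → root; f(1) = 2; f(2) = 2.
Linear factors from roots: (y).
Complete factorization: f(y) = (y)·(y² + 1)·(y² + y + 2).
Factor degrees with multiplicity: 1 + 2 + 2 = 5.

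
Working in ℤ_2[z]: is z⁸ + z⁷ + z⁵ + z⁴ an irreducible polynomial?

No

Write h(z) = z⁸ + z⁷ + z⁵ + z⁴.
Check for roots in ℤ_2: h(0) = 0 → root; h(1) = 0 → root.
h(0) = 0, so (z) divides h(z); h is reducible.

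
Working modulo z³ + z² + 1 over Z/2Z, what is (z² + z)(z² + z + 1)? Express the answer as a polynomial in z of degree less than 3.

z^2 + 1

Multiply in Z/2Z[z]: (z² + z)·(z² + z + 1) = z⁴ + z.
Reduce using z³ ≡ z² + 1 (mod z³ + z² + 1).
Reduced: z² + 1.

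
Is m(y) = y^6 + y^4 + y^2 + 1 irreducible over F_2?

No

Check for roots in F_2: m(0) = 1; m(1) = 0 → root.
m(1) = 0, so (y − 1) divides m(y); m is reducible.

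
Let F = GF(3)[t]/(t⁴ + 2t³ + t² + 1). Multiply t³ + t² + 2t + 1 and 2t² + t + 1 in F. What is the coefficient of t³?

0

Multiply in GF(3)[t]: (t³ + t² + 2t + 1)·(2t² + t + 1) = 2t⁵ + 2t² + 1.
Reduce using t⁴ ≡ t³ + 2t² + 2 (mod t⁴ + 2t³ + t² + 1).
Reduced: t + 2.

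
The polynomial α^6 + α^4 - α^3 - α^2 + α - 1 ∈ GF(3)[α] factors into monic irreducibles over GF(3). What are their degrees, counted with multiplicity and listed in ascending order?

1, 1, 1, 3

Write h(α) = α^6 + α^4 - α^3 - α^2 + α - 1.
Roots in GF(3): h(0) = 2; h(1) = 0 → root; h(2) = 0 → root.
Linear factors from roots: (α - 1), (α + 1).
Complete factorization: h(α) = (α + 1)·(α - 1)^2·(α^3 + α^2 - 1).
Factor degrees with multiplicity: 1 + 1 + 1 + 3 = 6.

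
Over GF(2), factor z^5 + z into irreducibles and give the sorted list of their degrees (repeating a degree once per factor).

1, 1, 1, 1, 1

Write g(z) = z^5 + z.
Roots in GF(2): g(0) = 0 → root; g(1) = 0 → root.
Linear factors from roots: (z), (z + 1).
Complete factorization: g(z) = (z)·(z + 1)^4.
Factor degrees with multiplicity: 1 + 1 + 1 + 1 + 1 = 5.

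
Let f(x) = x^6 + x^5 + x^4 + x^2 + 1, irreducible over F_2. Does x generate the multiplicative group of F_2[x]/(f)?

|GF(2^6)^×| = 2^6 − 1 = 63. Prime factorization: 63 = 3^2·7.
f is primitive ⇔ x has order 63 in GF(2)[x]/(f), i.e. x^(63/q) ≠ 1 for each prime q | 63.
x^(21) mod f = 1
x^(9) mod f = x^3 + 1.
Since x^(21) = 1, the order of x divides 21 < 63; not primitive.

No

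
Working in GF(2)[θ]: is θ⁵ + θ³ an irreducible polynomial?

No

Write g(θ) = θ⁵ + θ³.
Check for roots in GF(2): g(0) = 0 → root; g(1) = 0 → root.
g(0) = 0, so (θ) divides g(θ); g is reducible.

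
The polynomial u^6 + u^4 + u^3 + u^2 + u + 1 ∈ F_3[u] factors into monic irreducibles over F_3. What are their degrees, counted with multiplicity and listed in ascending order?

1, 2, 3

Write g(u) = u^6 + u^4 + u^3 + u^2 + u + 1.
Roots in F_3: g(0) = 1; g(1) = 0 → root; g(2) = 2.
Linear factors from roots: (u - 1).
Complete factorization: g(u) = (u - 1)·(u^2 + 1)·(u^3 + u^2 + u - 1).
Factor degrees with multiplicity: 1 + 2 + 3 = 6.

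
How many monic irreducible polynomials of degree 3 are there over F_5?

40

x^(5^3) − x is the product of all monic irreducibles of degree dividing 3; Möbius inversion gives N = (1/3) Σ μ(3/d)·5^d.
Divisors of 3: 1, 3; μ(3/d) for each: -1, 1.
Σ = − 5^1 + 5^3 = 120.
N = 120/3 = 40.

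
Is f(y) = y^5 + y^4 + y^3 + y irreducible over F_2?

Check for roots in F_2: f(0) = 0 → root; f(1) = 0 → root.
f(0) = 0, so (y) divides f(y); f is reducible.

No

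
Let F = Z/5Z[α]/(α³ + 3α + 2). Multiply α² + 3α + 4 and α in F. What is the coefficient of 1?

3

Multiply in Z/5Z[α]: (α² + 3α + 4)·(α) = α³ + 3α² + 4α.
Reduce using α³ ≡ 2α + 3 (mod α³ + 3α + 2).
Reduced: 3α² + α + 3.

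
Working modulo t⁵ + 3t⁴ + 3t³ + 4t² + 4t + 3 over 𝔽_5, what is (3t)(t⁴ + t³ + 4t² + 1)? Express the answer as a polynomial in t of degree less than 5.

Multiply in 𝔽_5[t]: (3t)·(t⁴ + t³ + 4t² + 1) = 3t⁵ + 3t⁴ + 2t³ + 3t.
Reduce using t⁵ ≡ 2t⁴ + 2t³ + t² + t + 2 (mod t⁵ + 3t⁴ + 3t³ + 4t² + 4t + 3).
Reduced: 4t⁴ + 3t³ + 3t² + t + 1.

4t^4 + 3t^3 + 3t^2 + t + 1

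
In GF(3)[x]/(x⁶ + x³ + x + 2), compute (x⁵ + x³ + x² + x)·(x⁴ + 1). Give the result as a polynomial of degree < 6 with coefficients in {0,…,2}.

2x^5 + x^4 + 2x^3 + 2x

Multiply in GF(3)[x]: (x⁵ + x³ + x² + x)·(x⁴ + 1) = x⁹ + x⁷ + x⁶ + 2x⁵ + x³ + x² + x.
Reduce using x⁶ ≡ 2x³ + 2x + 1 (mod x⁶ + x³ + x + 2).
Reduced: 2x⁵ + x⁴ + 2x³ + 2x.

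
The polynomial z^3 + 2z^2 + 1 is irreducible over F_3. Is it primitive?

Write f(z) = z^3 + 2z^2 + 1.
|GF(3^3)^×| = 3^3 − 1 = 26. Prime factorization: 26 = 2·13.
f is primitive ⇔ z has order 26 in GF(3)[z]/(f), i.e. z^(26/q) ≠ 1 for each prime q | 26.
z^(13) mod f = 2.
z^(2) mod f = z^2.
None equal 1, so z has full order 26; f is primitive.

Yes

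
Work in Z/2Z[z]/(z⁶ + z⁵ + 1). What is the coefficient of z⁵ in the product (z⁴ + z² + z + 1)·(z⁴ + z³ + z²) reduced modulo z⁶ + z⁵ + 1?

Multiply in Z/2Z[z]: (z⁴ + z² + z + 1)·(z⁴ + z³ + z²) = z⁸ + z⁷ + z⁴ + z².
Reduce using z⁶ ≡ z⁵ + 1 (mod z⁶ + z⁵ + 1).
Reduced: z⁴.

0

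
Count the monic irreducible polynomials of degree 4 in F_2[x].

3

By the necklace-counting formula, N_2(4) = (1/4) Σ_{d|4} μ(4/d)·2^d.
Divisors of 4: 1, 2, 4; μ(4/d) for each: 0, -1, 1.
Σ = − 2^2 + 2^4 = 12.
N = 12/4 = 3.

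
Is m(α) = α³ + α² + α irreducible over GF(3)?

No

Check for roots in GF(3): m(0) = 0 → root; m(1) = 0 → root; m(2) = 2.
m(0) = 0, so (α) divides m(α); m is reducible.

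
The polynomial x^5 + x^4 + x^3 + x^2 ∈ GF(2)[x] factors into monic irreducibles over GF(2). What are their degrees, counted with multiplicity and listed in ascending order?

1, 1, 1, 1, 1

Write g(x) = x^5 + x^4 + x^3 + x^2.
Roots in GF(2): g(0) = 0 → root; g(1) = 0 → root.
Linear factors from roots: (x), (x + 1).
Complete factorization: g(x) = (x)^2·(x + 1)^3.
Factor degrees with multiplicity: 1 + 1 + 1 + 1 + 1 = 5.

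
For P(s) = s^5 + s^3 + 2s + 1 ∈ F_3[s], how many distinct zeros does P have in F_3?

Evaluate at each of the 3 elements of F_3:
P(0) = 1; P(1) = 2; P(2) = 0 → root.
Roots: {2}.

1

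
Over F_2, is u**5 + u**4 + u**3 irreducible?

No

Write m(u) = u**5 + u**4 + u**3.
Check for roots in F_2: m(0) = 0 → root; m(1) = 1.
m(0) = 0, so (u) divides m(u); m is reducible.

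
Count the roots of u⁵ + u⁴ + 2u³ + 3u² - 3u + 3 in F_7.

Write h(u) = u⁵ + u⁴ + 2u³ + 3u² - 3u + 3.
Evaluate at each of the 7 elements of F_7:
h(0) = 3; h(1) = 0 → root; h(2) = 3; h(3) = 0 → root; h(4) = 5; h(5) = 3; h(6) = 0 → root.
Roots: {1, 3, 6}.

3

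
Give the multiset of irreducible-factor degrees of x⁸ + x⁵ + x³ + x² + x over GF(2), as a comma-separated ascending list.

1, 2, 2, 3

Write f(x) = x⁸ + x⁵ + x³ + x² + x.
Roots in GF(2): f(0) = 0 → root; f(1) = 1.
Linear factors from roots: (x).
Complete factorization: f(x) = (x)·(x² + x + 1)^2·(x³ + x + 1).
Factor degrees with multiplicity: 1 + 2 + 2 + 3 = 8.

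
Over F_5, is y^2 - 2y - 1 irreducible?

Write g(y) = y^2 - 2y - 1.
Check for roots in F_5: g(0) = 4; g(1) = 3; g(2) = 4; g(3) = 2; g(4) = 2.
No roots. A degree-2 polynomial over a field with no linear factor is irreducible.

Yes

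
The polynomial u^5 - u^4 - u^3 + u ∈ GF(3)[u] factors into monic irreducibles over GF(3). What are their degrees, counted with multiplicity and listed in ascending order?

Write f(u) = u^5 - u^4 - u^3 + u.
Roots in GF(3): f(0) = 0 → root; f(1) = 0 → root; f(2) = 1.
Linear factors from roots: (u), (u - 1).
Complete factorization: f(u) = (u)·(u - 1)·(u^3 - u - 1).
Factor degrees with multiplicity: 1 + 1 + 3 = 5.

1, 1, 3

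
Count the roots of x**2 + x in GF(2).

Write h(x) = x**2 + x.
Evaluate at each of the 2 elements of GF(2):
h(0) = 0 → root; h(1) = 0 → root.
Roots: {0, 1}.

2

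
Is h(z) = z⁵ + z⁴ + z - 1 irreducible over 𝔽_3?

Check for roots in 𝔽_3: h(0) = 2; h(1) = 2; h(2) = 1.
No roots, so no linear factors.
Monic irreducibles of degree 2 over GF(3): z² + 1, z² + z - 1, z² - z - 1.
None of them divide h (all give nonzero remainder).
No irreducible factor of degree ≤ 2 exists, so h is irreducible over GF(3).

Yes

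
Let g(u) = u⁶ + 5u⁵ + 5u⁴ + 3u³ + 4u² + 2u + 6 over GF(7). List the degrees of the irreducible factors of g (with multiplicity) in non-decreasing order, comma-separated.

1, 1, 1, 3

Linear factors from roots: (u + 4), (u + 3).
Complete factorization: g(u) = (u + 3)·(u + 4)^2·(u³ + u² + 3u + 1).
Factor degrees with multiplicity: 1 + 1 + 1 + 3 = 6.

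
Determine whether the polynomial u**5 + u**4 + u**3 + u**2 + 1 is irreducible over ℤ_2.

Yes

Write f(u) = u**5 + u**4 + u**3 + u**2 + 1.
Check for roots in ℤ_2: f(0) = 1; f(1) = 1.
No roots, so no linear factors.
Monic irreducibles of degree 2 over GF(2): u**2 + u + 1.
None of them divide f (all give nonzero remainder).
No irreducible factor of degree ≤ 2 exists, so f is irreducible over GF(2).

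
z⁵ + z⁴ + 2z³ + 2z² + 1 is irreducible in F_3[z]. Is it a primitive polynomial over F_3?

Write f(z) = z⁵ + z⁴ + 2z³ + 2z² + 1.
|GF(3^5)^×| = 3^5 − 1 = 242. Prime factorization: 242 = 2·11^2.
f is primitive ⇔ z has order 242 in GF(3)[z]/(f), i.e. z^(242/q) ≠ 1 for each prime q | 242.
z^(121) mod f = 2.
z^(22) mod f = z⁴ + 2z + 1.
None equal 1, so z has full order 242; f is primitive.

Yes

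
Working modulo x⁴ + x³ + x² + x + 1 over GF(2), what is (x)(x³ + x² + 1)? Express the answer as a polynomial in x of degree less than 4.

x^2 + 1

Multiply in GF(2)[x]: (x)·(x³ + x² + 1) = x⁴ + x³ + x.
Reduce using x⁴ ≡ x³ + x² + x + 1 (mod x⁴ + x³ + x² + x + 1).
Reduced: x² + 1.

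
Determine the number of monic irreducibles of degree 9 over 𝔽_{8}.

Gauss's count: N_{8}(9) = (1/9) Σ_{d|9} μ(9/d)·8^d.
Divisors of 9: 1, 3, 9; μ(9/d) for each: 0, -1, 1.
Σ = − 8^3 + 8^9 = 134217216.
N = 134217216/9 = 14913024.

14913024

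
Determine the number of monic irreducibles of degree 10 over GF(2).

The number of monic irreducibles of degree 10 over GF(2) is (1/10)·Σ_{d∣10} μ(10/d) 2^d.
Divisors of 10: 1, 2, 5, 10; μ(10/d) for each: 1, -1, -1, 1.
Σ = 2^1 − 2^2 − 2^5 + 2^10 = 990.
N = 990/10 = 99.

99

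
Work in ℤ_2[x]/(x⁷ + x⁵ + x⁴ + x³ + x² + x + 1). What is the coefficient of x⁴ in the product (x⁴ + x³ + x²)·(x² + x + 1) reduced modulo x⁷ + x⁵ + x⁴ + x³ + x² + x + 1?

1

Multiply in ℤ_2[x]: (x⁴ + x³ + x²)·(x² + x + 1) = x⁶ + x⁴ + x².
Reduced: x⁶ + x⁴ + x².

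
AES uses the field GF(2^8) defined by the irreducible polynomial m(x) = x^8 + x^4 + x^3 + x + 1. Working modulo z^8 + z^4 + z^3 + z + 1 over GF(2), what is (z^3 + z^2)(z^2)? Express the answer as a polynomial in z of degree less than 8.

Multiply in GF(2)[z]: (z^3 + z^2)·(z^2) = z^5 + z^4.
Reduced: z^5 + z^4.

z^5 + z^4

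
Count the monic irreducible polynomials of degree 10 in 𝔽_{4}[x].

By the necklace-counting formula, N_4(10) = (1/10) Σ_{d|10} μ(10/d)·4^d.
Divisors of 10: 1, 2, 5, 10; μ(10/d) for each: 1, -1, -1, 1.
Σ = 4^1 − 4^2 − 4^5 + 4^10 = 1047540.
N = 1047540/10 = 104754.

104754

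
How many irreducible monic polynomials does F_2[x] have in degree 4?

3

By the necklace-counting formula, N_2(4) = (1/4) Σ_{d|4} μ(4/d)·2^d.
Divisors of 4: 1, 2, 4; μ(4/d) for each: 0, -1, 1.
Σ = − 2^2 + 2^4 = 12.
N = 12/4 = 3.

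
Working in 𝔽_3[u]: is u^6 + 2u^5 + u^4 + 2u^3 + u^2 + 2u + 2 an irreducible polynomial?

Yes

Write f(u) = u^6 + 2u^5 + u^4 + 2u^3 + u^2 + 2u + 2.
Check for roots in 𝔽_3: f(0) = 2; f(1) = 2; f(2) = 2.
No roots, so no linear factors.
Monic irreducibles of degree 2 over GF(3): u^2 + 1, u^2 + u + 2, u^2 + 2u + 2.
None of them divide f (all give nonzero remainder).
Degree-3 irreducible divisors: test the 8 monic irreducibles of degree 3 over GF(3).
None of them divide f (all give nonzero remainder).
No irreducible factor of degree ≤ 3 exists, so f is irreducible over GF(3).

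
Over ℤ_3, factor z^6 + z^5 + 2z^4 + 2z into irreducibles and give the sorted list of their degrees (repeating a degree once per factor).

1, 1, 1, 1, 2

Write f(z) = z^6 + z^5 + 2z^4 + 2z.
Roots in ℤ_3: f(0) = 0 → root; f(1) = 0 → root; f(2) = 0 → root.
Linear factors from roots: (z), (z + 2), (z + 1).
Complete factorization: f(z) = (z)·(z + 1)·(z + 2)^2·(z^2 + 2z + 2).
Factor degrees with multiplicity: 1 + 1 + 1 + 1 + 2 = 6.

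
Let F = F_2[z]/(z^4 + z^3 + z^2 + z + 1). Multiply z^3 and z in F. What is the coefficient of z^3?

1

Multiply in F_2[z]: (z^3)·(z) = z^4.
Reduce using z^4 ≡ z^3 + z^2 + z + 1 (mod z^4 + z^3 + z^2 + z + 1).
Reduced: z^3 + z^2 + z + 1.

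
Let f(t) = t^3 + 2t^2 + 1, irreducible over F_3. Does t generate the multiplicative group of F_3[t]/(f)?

|GF(3^3)^×| = 3^3 − 1 = 26. Prime factorization: 26 = 2·13.
f is primitive ⇔ t has order 26 in GF(3)[t]/(f), i.e. t^(26/q) ≠ 1 for each prime q | 26.
t^(13) mod f = 2.
t^(2) mod f = t^2.
None equal 1, so t has full order 26; f is primitive.

Yes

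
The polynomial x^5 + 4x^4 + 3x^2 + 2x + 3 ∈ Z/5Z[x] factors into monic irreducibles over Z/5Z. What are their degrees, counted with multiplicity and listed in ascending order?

Write h(x) = x^5 + 4x^4 + 3x^2 + 2x + 3.
Roots in Z/5Z: h(0) = 3; h(1) = 3; h(2) = 0 → root; h(3) = 3; h(4) = 2.
Linear factors from roots: (x + 3).
Complete factorization: h(x) = (x + 3)·(x^4 + x^3 + 2x^2 + 2x + 1).
Factor degrees with multiplicity: 1 + 4 = 5.

1, 4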